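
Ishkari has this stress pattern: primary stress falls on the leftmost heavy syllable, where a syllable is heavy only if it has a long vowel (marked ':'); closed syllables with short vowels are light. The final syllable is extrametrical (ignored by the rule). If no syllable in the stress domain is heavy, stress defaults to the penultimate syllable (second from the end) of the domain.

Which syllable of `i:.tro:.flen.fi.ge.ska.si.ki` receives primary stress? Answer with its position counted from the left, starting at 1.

The final syllable (8, ki) is extrametrical; the stress domain is syllables 1–7.
Weights: 1 i: H, 2 tro: H, 3 flen L, 4 fi L, 5 ge L, 6 ska L, 7 si L.
Heavy syllables in the domain: 1, 2. The leftmost is syllable 1 (i:).
Primary stress: syllable 1 → ˈi:.tro:.flen.fi.ge.ska.si.ki.

1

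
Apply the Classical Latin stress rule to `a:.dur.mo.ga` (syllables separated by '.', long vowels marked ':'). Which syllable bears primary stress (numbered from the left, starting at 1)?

Classical Latin: stress the penult if heavy (long vowel or closed), else the antepenult.
Weights: 2 dur H, 3 mo L, 4 ga L.
The penult (syllable 3, mo) is light, so stress falls on the antepenult (syllable 2, dur).
Stress on syllable 2: a:.ˈdur.mo.ga.

2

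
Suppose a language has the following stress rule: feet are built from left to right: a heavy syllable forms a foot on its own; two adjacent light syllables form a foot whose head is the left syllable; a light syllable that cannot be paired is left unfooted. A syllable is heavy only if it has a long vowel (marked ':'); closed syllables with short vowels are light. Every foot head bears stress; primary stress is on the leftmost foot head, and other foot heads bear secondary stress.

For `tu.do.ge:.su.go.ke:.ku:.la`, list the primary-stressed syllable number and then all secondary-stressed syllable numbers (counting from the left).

primary 1, secondary 3, 4, 6, 7

Weights: 1 tu L, 2 do L, 3 ge: H, 4 su L, 5 go L, 6 ke: H, 7 ku: H, 8 la L.
Parse left to right (heavy = foot alone; LL = one foot; stranded L unfooted): (ˈtu.do) (ˈge:) (ˈsu.go) (ˈke:) (ˈku:) la.
Foot heads: 1, 3, 4, 6, 7.
Primary stress on the leftmost head = syllable 1.
Secondary stress on 3, 4, 6, 7: ˈtu.do.ˌge:.ˌsu.go.ˌke:.ˌku:.la.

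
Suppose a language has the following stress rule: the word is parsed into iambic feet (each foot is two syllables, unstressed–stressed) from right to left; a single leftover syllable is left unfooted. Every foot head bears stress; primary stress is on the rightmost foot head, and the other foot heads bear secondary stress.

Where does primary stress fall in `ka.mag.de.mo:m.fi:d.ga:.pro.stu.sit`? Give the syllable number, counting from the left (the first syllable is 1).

Parse right to left into iambic (σˈσ) feet: ka (mag.ˈde) (mo:m.ˈfi:d) (ga:.ˈpro) (stu.ˈsit). Syllable 1 is left unfooted.
Foot heads (stressed positions): 3, 5, 7, 9.
End Rule Rightmost: primary stress on the rightmost head = syllable 9.
Primary stress: syllable 9 → ka.mag.de.mo:m.fi:d.ga:.pro.stu.ˈsit.

9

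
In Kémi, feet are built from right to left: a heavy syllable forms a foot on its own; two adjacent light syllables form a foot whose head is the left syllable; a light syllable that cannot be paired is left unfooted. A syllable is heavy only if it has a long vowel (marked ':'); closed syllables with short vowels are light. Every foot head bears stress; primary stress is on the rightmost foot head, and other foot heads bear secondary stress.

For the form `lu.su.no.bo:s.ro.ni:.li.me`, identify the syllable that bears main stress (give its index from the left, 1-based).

7

Weights: 1 lu L, 2 su L, 3 no L, 4 bo:s H, 5 ro L, 6 ni: H, 7 li L, 8 me L.
Parse right to left (heavy = foot alone; LL = one foot; stranded L unfooted): lu (ˈsu.no) (ˈbo:s) ro (ˈni:) (ˈli.me).
Foot heads: 2, 4, 6, 7.
Primary stress on the rightmost head = syllable 7.
Primary stress: syllable 7 → lu.su.no.bo:s.ro.ni:.ˈli.me.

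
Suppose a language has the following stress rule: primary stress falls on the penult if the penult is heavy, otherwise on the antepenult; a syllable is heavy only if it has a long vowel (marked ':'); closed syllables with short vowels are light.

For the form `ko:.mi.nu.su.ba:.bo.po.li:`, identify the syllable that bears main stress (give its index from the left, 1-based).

6

Weights: 6 bo L, 7 po L, 8 li: H.
The penult (syllable 7, po) is light, so stress falls on the antepenult (syllable 6, bo).
Primary stress: syllable 6 → ko:.mi.nu.su.ba:.ˈbo.po.li:.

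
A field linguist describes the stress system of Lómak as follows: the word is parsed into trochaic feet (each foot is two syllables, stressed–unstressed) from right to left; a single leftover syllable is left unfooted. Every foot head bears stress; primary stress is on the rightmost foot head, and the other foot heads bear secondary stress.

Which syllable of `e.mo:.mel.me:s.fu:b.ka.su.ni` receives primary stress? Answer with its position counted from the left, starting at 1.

7

Parse right to left into trochaic (ˈσσ) feet: (ˈe.mo:) (ˈmel.me:s) (ˈfu:b.ka) (ˈsu.ni).
Foot heads (stressed positions): 1, 3, 5, 7.
End Rule Rightmost: primary stress on the rightmost head = syllable 7.
Primary stress: syllable 7 → e.mo:.mel.me:s.fu:b.ka.ˈsu.ni.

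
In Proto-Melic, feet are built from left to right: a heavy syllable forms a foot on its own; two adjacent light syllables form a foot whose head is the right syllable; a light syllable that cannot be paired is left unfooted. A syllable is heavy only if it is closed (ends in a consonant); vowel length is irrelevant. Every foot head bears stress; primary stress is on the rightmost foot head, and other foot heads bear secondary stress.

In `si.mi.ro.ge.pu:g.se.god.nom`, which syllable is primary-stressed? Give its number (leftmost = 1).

Weights: 1 si L, 2 mi L, 3 ro L, 4 ge L, 5 pu:g H, 6 se L, 7 god H, 8 nom H.
Parse left to right (heavy = foot alone; LL = one foot; stranded L unfooted): (si.ˈmi) (ro.ˈge) (ˈpu:g) se (ˈgod) (ˈnom).
Foot heads: 2, 4, 5, 7, 8.
Primary stress on the rightmost head = syllable 8.
Primary stress: syllable 8 → si.mi.ro.ge.pu:g.se.god.ˈnom.

8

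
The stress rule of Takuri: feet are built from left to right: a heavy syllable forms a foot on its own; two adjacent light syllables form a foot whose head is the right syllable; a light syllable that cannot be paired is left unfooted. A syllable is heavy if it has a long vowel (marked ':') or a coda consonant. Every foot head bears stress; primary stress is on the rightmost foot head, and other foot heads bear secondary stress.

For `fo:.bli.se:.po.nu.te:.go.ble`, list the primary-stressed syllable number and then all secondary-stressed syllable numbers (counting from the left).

primary 8, secondary 1, 3, 5, 6

Weights: 1 fo: H, 2 bli L, 3 se: H, 4 po L, 5 nu L, 6 te: H, 7 go L, 8 ble L.
Parse left to right (heavy = foot alone; LL = one foot; stranded L unfooted): (ˈfo:) bli (ˈse:) (po.ˈnu) (ˈte:) (go.ˈble).
Foot heads: 1, 3, 5, 6, 8.
Primary stress on the rightmost head = syllable 8.
Secondary stress on 1, 3, 5, 6: ˌfo:.bli.ˌse:.po.ˌnu.ˌte:.go.ˈble.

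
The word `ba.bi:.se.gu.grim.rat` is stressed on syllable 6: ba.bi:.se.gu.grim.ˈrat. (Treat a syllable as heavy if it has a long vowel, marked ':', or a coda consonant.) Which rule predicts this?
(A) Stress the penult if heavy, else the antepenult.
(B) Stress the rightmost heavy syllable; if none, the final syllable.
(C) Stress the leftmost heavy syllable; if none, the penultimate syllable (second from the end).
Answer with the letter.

Rule A → syllable 5 (observed: 6).
Rule B → syllable 6 ✓.
Rule C → syllable 2 (observed: 6).

B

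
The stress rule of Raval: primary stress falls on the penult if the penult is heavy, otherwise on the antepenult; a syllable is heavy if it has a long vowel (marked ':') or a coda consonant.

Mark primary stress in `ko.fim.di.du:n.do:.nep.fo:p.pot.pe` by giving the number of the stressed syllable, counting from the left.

8

Weights: 7 fo:p H, 8 pot H, 9 pe L.
The penult (syllable 8, pot) is heavy, so it takes stress.
Primary stress: syllable 8 → ko.fim.di.du:n.do:.nep.fo:p.ˈpot.pe.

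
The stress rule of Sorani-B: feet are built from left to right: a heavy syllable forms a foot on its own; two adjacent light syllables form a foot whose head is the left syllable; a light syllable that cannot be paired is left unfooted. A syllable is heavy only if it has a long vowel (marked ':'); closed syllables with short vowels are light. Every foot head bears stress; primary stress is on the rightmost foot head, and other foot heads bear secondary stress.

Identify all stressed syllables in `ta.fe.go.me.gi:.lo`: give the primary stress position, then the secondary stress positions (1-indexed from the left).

primary 5, secondary 1, 3

Weights: 1 ta L, 2 fe L, 3 go L, 4 me L, 5 gi: H, 6 lo L.
Parse left to right (heavy = foot alone; LL = one foot; stranded L unfooted): (ˈta.fe) (ˈgo.me) (ˈgi:) lo.
Foot heads: 1, 3, 5.
Primary stress on the rightmost head = syllable 5.
Secondary stress on 1, 3: ˌta.fe.ˌgo.me.ˈgi:.lo.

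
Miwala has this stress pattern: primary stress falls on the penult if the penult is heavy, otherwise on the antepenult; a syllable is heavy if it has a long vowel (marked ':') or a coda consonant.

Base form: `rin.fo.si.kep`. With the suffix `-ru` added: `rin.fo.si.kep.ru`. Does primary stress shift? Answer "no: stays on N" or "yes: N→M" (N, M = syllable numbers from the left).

yes: 2→4

Base `rin.fo.si.kep` (4 syllables):
  Weights: 2 fo L, 3 si L, 4 kep H.
  The penult (syllable 3, si) is light, so stress falls on the antepenult (syllable 2, fo).
  → primary stress on syllable 2.
Suffixed `rin.fo.si.kep.ru` (5 syllables):
  Weights: 3 si L, 4 kep H, 5 ru L.
  The penult (syllable 4, kep) is heavy, so it takes stress.
  → primary stress on syllable 4.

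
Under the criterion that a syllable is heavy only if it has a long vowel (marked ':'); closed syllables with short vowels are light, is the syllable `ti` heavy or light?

light

`ti`: short vowel, open (no coda). Short vowel → light.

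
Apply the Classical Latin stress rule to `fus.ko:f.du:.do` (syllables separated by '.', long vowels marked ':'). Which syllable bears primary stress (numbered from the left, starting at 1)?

3

Classical Latin: stress the penult if heavy (long vowel or closed), else the antepenult.
Weights: 2 ko:f H, 3 du: H, 4 do L.
The penult (syllable 3, du:) is heavy, so it takes stress.
Stress on syllable 3: fus.ko:f.ˈdu:.do.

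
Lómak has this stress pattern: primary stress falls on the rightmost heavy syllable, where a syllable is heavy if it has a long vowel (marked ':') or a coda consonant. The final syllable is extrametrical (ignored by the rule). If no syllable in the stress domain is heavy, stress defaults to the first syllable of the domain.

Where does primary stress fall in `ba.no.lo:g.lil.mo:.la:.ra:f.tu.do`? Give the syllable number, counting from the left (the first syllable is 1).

7

The final syllable (9, do) is extrametrical; the stress domain is syllables 1–8.
Weights: 1 ba L, 2 no L, 3 lo:g H, 4 lil H, 5 mo: H, 6 la: H, 7 ra:f H, 8 tu L.
Heavy syllables in the domain: 3, 4, 5, 6, 7. The rightmost is syllable 7 (ra:f).
Primary stress: syllable 7 → ba.no.lo:g.lil.mo:.la:.ˈra:f.tu.do.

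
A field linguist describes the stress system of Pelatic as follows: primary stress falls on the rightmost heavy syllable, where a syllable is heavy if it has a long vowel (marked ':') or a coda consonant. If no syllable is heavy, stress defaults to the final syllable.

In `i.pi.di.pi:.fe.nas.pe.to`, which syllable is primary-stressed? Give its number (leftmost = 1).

6

Weights: 1 i L, 2 pi L, 3 di L, 4 pi: H, 5 fe L, 6 nas H, 7 pe L, 8 to L.
Heavy syllables in the domain: 4, 6. The rightmost is syllable 6 (nas).
Primary stress: syllable 6 → i.pi.di.pi:.fe.ˈnas.pe.to.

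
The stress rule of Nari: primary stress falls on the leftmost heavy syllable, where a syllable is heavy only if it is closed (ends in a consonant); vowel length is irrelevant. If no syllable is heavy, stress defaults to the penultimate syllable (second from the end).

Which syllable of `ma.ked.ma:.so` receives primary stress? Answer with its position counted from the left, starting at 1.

2

Weights: 1 ma L, 2 ked H, 3 ma: L, 4 so L.
Heavy syllables in the domain: 2. The leftmost is syllable 2 (ked).
Primary stress: syllable 2 → ma.ˈked.ma:.so.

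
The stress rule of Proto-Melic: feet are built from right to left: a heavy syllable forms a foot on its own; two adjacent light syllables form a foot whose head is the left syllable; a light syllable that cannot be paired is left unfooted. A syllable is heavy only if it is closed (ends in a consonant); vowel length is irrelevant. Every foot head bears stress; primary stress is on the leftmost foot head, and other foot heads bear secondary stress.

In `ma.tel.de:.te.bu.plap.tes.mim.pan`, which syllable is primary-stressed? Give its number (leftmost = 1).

Weights: 1 ma L, 2 tel H, 3 de: L, 4 te L, 5 bu L, 6 plap H, 7 tes H, 8 mim H, 9 pan H.
Parse right to left (heavy = foot alone; LL = one foot; stranded L unfooted): ma (ˈtel) de: (ˈte.bu) (ˈplap) (ˈtes) (ˈmim) (ˈpan).
Foot heads: 2, 4, 6, 7, 8, 9.
Primary stress on the leftmost head = syllable 2.
Primary stress: syllable 2 → ma.ˈtel.de:.te.bu.plap.tes.mim.pan.

2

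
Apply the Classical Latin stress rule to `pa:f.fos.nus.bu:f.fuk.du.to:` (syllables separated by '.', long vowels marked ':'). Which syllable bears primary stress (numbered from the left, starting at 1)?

5

Classical Latin: stress the penult if heavy (long vowel or closed), else the antepenult.
Weights: 5 fuk H, 6 du L, 7 to: H.
The penult (syllable 6, du) is light, so stress falls on the antepenult (syllable 5, fuk).
Stress on syllable 5: pa:f.fos.nus.bu:f.ˈfuk.du.to:.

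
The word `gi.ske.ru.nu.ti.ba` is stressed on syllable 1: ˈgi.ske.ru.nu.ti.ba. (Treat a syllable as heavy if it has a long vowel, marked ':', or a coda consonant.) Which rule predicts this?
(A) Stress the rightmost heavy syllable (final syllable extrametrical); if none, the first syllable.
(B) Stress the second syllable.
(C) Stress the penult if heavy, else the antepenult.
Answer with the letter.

A

Rule A → syllable 1 ✓.
Rule B → syllable 2 (observed: 1).
Rule C → syllable 4 (observed: 1).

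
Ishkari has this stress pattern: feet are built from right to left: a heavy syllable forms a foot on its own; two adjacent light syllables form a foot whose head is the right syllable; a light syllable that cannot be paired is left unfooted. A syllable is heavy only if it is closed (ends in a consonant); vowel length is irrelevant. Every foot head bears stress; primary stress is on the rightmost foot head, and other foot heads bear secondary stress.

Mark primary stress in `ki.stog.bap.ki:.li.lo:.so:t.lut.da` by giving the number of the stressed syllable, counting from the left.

8

Weights: 1 ki L, 2 stog H, 3 bap H, 4 ki: L, 5 li L, 6 lo: L, 7 so:t H, 8 lut H, 9 da L.
Parse right to left (heavy = foot alone; LL = one foot; stranded L unfooted): ki (ˈstog) (ˈbap) ki: (li.ˈlo:) (ˈso:t) (ˈlut) da.
Foot heads: 2, 3, 6, 7, 8.
Primary stress on the rightmost head = syllable 8.
Primary stress: syllable 8 → ki.stog.bap.ki:.li.lo:.so:t.ˈlut.da.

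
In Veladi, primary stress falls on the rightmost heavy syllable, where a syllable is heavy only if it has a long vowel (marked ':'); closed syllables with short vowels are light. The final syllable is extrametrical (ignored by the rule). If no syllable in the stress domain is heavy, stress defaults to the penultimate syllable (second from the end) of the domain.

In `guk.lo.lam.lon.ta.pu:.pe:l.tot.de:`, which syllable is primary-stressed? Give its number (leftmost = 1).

The final syllable (9, de:) is extrametrical; the stress domain is syllables 1–8.
Weights: 1 guk L, 2 lo L, 3 lam L, 4 lon L, 5 ta L, 6 pu: H, 7 pe:l H, 8 tot L.
Heavy syllables in the domain: 6, 7. The rightmost is syllable 7 (pe:l).
Primary stress: syllable 7 → guk.lo.lam.lon.ta.pu:.ˈpe:l.tot.de:.

7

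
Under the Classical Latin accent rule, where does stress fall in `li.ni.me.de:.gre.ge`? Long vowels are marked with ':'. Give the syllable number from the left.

4

Classical Latin: stress the penult if heavy (long vowel or closed), else the antepenult.
Weights: 4 de: H, 5 gre L, 6 ge L.
The penult (syllable 5, gre) is light, so stress falls on the antepenult (syllable 4, de:).
Stress on syllable 4: li.ni.me.ˈde:.gre.ge.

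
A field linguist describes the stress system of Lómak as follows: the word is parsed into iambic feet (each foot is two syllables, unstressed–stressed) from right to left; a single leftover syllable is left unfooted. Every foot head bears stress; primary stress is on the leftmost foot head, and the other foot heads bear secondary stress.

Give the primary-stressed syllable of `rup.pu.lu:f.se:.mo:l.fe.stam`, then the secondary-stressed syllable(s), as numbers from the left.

Parse right to left into iambic (σˈσ) feet: rup (pu.ˈlu:f) (se:.ˈmo:l) (fe.ˈstam). Syllable 1 is left unfooted.
Foot heads (stressed positions): 3, 5, 7.
End Rule Leftmost: primary stress on the leftmost head = syllable 3.
Secondary stress on 5, 7: rup.pu.ˈlu:f.se:.ˌmo:l.fe.ˌstam.

primary 3, secondary 5, 7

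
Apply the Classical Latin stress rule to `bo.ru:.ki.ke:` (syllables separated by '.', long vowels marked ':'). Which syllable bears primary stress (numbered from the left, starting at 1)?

Classical Latin: stress the penult if heavy (long vowel or closed), else the antepenult.
Weights: 2 ru: H, 3 ki L, 4 ke: H.
The penult (syllable 3, ki) is light, so stress falls on the antepenult (syllable 2, ru:).
Stress on syllable 2: bo.ˈru:.ki.ke:.

2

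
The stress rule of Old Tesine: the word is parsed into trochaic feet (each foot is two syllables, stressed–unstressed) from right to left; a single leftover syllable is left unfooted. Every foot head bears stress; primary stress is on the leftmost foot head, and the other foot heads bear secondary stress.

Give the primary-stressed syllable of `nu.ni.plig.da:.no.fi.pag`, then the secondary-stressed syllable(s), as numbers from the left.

primary 2, secondary 4, 6

Parse right to left into trochaic (ˈσσ) feet: nu (ˈni.plig) (ˈda:.no) (ˈfi.pag). Syllable 1 is left unfooted.
Foot heads (stressed positions): 2, 4, 6.
End Rule Leftmost: primary stress on the leftmost head = syllable 2.
Secondary stress on 4, 6: nu.ˈni.plig.ˌda:.no.ˌfi.pag.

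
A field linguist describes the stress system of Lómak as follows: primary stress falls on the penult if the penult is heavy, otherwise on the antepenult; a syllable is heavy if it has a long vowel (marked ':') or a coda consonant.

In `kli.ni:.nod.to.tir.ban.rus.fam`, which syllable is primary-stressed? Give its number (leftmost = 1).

7

Weights: 6 ban H, 7 rus H, 8 fam H.
The penult (syllable 7, rus) is heavy, so it takes stress.
Primary stress: syllable 7 → kli.ni:.nod.to.tir.ban.ˈrus.fam.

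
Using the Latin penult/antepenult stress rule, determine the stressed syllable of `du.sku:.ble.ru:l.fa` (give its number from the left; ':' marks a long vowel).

4

Classical Latin: stress the penult if heavy (long vowel or closed), else the antepenult.
Weights: 3 ble L, 4 ru:l H, 5 fa L.
The penult (syllable 4, ru:l) is heavy, so it takes stress.
Stress on syllable 4: du.sku:.ble.ˈru:l.fa.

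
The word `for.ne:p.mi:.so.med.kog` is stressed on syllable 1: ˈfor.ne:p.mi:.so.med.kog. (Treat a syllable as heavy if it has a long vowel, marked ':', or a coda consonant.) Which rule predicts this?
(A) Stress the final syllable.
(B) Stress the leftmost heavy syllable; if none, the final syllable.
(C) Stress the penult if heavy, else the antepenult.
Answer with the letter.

B

Rule A → syllable 6 (observed: 1).
Rule B → syllable 1 ✓.
Rule C → syllable 5 (observed: 1).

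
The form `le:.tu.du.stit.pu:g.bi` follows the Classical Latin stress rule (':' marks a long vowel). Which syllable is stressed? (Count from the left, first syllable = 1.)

Classical Latin: stress the penult if heavy (long vowel or closed), else the antepenult.
Weights: 4 stit H, 5 pu:g H, 6 bi L.
The penult (syllable 5, pu:g) is heavy, so it takes stress.
Stress on syllable 5: le:.tu.du.stit.ˈpu:g.bi.

5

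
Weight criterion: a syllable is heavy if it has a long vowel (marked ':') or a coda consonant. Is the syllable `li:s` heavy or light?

heavy

`li:s`: long vowel, closed (coda /s/). Long vowel and closed → heavy.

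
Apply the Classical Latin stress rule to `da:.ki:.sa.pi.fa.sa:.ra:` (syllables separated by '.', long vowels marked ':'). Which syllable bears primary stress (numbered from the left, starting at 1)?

Classical Latin: stress the penult if heavy (long vowel or closed), else the antepenult.
Weights: 5 fa L, 6 sa: H, 7 ra: H.
The penult (syllable 6, sa:) is heavy, so it takes stress.
Stress on syllable 6: da:.ki:.sa.pi.fa.ˈsa:.ra:.

6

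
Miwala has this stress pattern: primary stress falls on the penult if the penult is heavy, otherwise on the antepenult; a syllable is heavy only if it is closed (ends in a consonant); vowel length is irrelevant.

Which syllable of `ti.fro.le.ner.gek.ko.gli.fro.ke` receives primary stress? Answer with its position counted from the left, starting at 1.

7

Weights: 7 gli L, 8 fro L, 9 ke L.
The penult (syllable 8, fro) is light, so stress falls on the antepenult (syllable 7, gli).
Primary stress: syllable 7 → ti.fro.le.ner.gek.ko.ˈgli.fro.ke.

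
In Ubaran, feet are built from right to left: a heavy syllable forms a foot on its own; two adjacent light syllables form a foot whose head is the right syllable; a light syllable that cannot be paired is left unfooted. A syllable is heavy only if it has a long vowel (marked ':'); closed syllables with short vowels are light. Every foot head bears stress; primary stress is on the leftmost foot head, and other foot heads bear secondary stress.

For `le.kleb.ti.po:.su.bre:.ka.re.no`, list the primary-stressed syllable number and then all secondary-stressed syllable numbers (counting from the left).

primary 3, secondary 4, 6, 9

Weights: 1 le L, 2 kleb L, 3 ti L, 4 po: H, 5 su L, 6 bre: H, 7 ka L, 8 re L, 9 no L.
Parse right to left (heavy = foot alone; LL = one foot; stranded L unfooted): le (kleb.ˈti) (ˈpo:) su (ˈbre:) ka (re.ˈno).
Foot heads: 3, 4, 6, 9.
Primary stress on the leftmost head = syllable 3.
Secondary stress on 4, 6, 9: le.kleb.ˈti.ˌpo:.su.ˌbre:.ka.re.ˌno.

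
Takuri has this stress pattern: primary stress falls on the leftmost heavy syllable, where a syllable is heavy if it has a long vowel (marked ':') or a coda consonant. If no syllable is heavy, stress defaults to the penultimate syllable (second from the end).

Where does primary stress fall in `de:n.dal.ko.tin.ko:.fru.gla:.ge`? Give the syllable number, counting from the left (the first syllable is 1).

Weights: 1 de:n H, 2 dal H, 3 ko L, 4 tin H, 5 ko: H, 6 fru L, 7 gla: H, 8 ge L.
Heavy syllables in the domain: 1, 2, 4, 5, 7. The leftmost is syllable 1 (de:n).
Primary stress: syllable 1 → ˈde:n.dal.ko.tin.ko:.fru.gla:.ge.

1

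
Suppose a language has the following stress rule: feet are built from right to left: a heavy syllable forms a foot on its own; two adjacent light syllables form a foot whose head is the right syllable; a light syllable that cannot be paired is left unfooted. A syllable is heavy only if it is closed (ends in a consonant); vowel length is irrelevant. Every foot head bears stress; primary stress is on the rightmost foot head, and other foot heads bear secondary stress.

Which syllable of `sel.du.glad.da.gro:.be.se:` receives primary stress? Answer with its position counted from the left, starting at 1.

7

Weights: 1 sel H, 2 du L, 3 glad H, 4 da L, 5 gro: L, 6 be L, 7 se: L.
Parse right to left (heavy = foot alone; LL = one foot; stranded L unfooted): (ˈsel) du (ˈglad) (da.ˈgro:) (be.ˈse:).
Foot heads: 1, 3, 5, 7.
Primary stress on the rightmost head = syllable 7.
Primary stress: syllable 7 → sel.du.glad.da.gro:.be.ˈse:.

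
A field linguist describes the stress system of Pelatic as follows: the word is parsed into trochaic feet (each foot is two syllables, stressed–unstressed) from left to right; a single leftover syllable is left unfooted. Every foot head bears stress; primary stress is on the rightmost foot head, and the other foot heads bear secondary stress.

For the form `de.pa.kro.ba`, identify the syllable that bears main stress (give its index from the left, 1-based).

3

Parse left to right into trochaic (ˈσσ) feet: (ˈde.pa) (ˈkro.ba).
Foot heads (stressed positions): 1, 3.
End Rule Rightmost: primary stress on the rightmost head = syllable 3.
Primary stress: syllable 3 → de.pa.ˈkro.ba.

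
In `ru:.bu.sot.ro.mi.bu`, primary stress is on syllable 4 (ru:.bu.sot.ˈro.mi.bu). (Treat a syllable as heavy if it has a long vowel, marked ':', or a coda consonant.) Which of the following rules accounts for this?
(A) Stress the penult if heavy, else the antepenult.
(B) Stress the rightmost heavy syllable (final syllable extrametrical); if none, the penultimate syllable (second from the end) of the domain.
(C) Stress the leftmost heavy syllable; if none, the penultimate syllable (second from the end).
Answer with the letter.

A

Rule A → syllable 4 ✓.
Rule B → syllable 3 (observed: 4).
Rule C → syllable 1 (observed: 4).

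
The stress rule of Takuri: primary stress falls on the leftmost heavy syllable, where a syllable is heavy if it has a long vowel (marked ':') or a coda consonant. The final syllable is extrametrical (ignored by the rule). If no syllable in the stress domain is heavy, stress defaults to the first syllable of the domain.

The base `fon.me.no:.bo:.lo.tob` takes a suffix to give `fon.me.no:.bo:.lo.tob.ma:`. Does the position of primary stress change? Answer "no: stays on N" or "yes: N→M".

no: stays on 1

Base `fon.me.no:.bo:.lo.tob` (6 syllables):
  The final syllable (6, tob) is extrametrical; the stress domain is syllables 1–5.
  Weights: 1 fon H, 2 me L, 3 no: H, 4 bo: H, 5 lo L.
  Heavy syllables in the domain: 1, 3, 4. The leftmost is syllable 1 (fon).
  → primary stress on syllable 1.
Suffixed `fon.me.no:.bo:.lo.tob.ma:` (7 syllables):
  The final syllable (7, ma:) is extrametrical; the stress domain is syllables 1–6.
  Weights: 1 fon H, 2 me L, 3 no: H, 4 bo: H, 5 lo L, 6 tob H.
  Heavy syllables in the domain: 1, 3, 4, 6. The leftmost is syllable 1 (fon).
  → primary stress on syllable 1.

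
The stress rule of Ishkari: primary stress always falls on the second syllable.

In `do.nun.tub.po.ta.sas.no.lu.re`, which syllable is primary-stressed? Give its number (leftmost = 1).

2

The word has 9 syllables; the second syllable is syllable 2 (nun).
Primary stress: syllable 2 → do.ˈnun.tub.po.ta.sas.no.lu.re.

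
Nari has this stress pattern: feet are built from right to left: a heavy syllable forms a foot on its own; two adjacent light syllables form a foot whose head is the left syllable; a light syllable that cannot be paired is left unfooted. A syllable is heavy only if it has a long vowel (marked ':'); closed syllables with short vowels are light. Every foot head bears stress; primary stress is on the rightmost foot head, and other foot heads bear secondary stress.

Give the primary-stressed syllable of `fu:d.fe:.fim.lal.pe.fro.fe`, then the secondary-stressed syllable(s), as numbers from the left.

Weights: 1 fu:d H, 2 fe: H, 3 fim L, 4 lal L, 5 pe L, 6 fro L, 7 fe L.
Parse right to left (heavy = foot alone; LL = one foot; stranded L unfooted): (ˈfu:d) (ˈfe:) fim (ˈlal.pe) (ˈfro.fe).
Foot heads: 1, 2, 4, 6.
Primary stress on the rightmost head = syllable 6.
Secondary stress on 1, 2, 4: ˌfu:d.ˌfe:.fim.ˌlal.pe.ˈfro.fe.

primary 6, secondary 1, 2, 4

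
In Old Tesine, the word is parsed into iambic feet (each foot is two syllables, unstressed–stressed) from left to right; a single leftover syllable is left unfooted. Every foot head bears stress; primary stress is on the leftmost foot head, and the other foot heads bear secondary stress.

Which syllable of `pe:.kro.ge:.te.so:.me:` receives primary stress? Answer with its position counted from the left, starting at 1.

Parse left to right into iambic (σˈσ) feet: (pe:.ˈkro) (ge:.ˈte) (so:.ˈme:).
Foot heads (stressed positions): 2, 4, 6.
End Rule Leftmost: primary stress on the leftmost head = syllable 2.
Primary stress: syllable 2 → pe:.ˈkro.ge:.te.so:.me:.

2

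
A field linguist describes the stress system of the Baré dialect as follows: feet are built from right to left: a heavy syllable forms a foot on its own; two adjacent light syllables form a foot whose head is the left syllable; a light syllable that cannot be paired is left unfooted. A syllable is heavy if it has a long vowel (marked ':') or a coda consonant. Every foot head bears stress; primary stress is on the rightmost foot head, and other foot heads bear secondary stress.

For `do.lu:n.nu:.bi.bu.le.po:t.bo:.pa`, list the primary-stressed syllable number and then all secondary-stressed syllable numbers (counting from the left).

Weights: 1 do L, 2 lu:n H, 3 nu: H, 4 bi L, 5 bu L, 6 le L, 7 po:t H, 8 bo: H, 9 pa L.
Parse right to left (heavy = foot alone; LL = one foot; stranded L unfooted): do (ˈlu:n) (ˈnu:) bi (ˈbu.le) (ˈpo:t) (ˈbo:) pa.
Foot heads: 2, 3, 5, 7, 8.
Primary stress on the rightmost head = syllable 8.
Secondary stress on 2, 3, 5, 7: do.ˌlu:n.ˌnu:.bi.ˌbu.le.ˌpo:t.ˈbo:.pa.

primary 8, secondary 2, 3, 5, 7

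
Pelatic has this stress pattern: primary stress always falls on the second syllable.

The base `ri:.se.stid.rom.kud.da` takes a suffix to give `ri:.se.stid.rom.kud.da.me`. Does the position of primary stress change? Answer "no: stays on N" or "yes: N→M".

no: stays on 2

Base `ri:.se.stid.rom.kud.da` (6 syllables):
  The word has 6 syllables; the second syllable is syllable 2 (se).
  → primary stress on syllable 2.
Suffixed `ri:.se.stid.rom.kud.da.me` (7 syllables):
  The word has 7 syllables; the second syllable is syllable 2 (se).
  → primary stress on syllable 2.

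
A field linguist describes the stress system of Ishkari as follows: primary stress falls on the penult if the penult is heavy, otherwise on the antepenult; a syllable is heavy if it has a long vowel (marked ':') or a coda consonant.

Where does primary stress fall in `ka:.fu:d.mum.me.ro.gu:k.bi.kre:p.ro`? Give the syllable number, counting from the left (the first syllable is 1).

Weights: 7 bi L, 8 kre:p H, 9 ro L.
The penult (syllable 8, kre:p) is heavy, so it takes stress.
Primary stress: syllable 8 → ka:.fu:d.mum.me.ro.gu:k.bi.ˈkre:p.ro.

8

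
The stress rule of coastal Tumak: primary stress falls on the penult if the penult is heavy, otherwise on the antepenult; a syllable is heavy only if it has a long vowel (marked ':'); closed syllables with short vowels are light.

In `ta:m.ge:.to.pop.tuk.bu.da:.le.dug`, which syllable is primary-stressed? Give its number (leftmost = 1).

7

Weights: 7 da: H, 8 le L, 9 dug L.
The penult (syllable 8, le) is light, so stress falls on the antepenult (syllable 7, da:).
Primary stress: syllable 7 → ta:m.ge:.to.pop.tuk.bu.ˈda:.le.dug.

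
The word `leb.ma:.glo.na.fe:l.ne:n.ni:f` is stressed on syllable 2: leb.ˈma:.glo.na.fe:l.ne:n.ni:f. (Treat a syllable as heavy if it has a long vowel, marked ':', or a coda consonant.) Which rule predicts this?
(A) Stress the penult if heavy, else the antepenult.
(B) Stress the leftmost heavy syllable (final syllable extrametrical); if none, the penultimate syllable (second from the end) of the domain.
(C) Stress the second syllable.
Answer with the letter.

C

Rule A → syllable 6 (observed: 2).
Rule B → syllable 1 (observed: 2).
Rule C → syllable 2 ✓.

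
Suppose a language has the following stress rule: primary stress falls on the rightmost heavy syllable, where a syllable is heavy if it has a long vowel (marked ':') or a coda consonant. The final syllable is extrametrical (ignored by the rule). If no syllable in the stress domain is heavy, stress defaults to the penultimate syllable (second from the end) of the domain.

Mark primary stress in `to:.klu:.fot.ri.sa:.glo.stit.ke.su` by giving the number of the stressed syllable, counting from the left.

7

The final syllable (9, su) is extrametrical; the stress domain is syllables 1–8.
Weights: 1 to: H, 2 klu: H, 3 fot H, 4 ri L, 5 sa: H, 6 glo L, 7 stit H, 8 ke L.
Heavy syllables in the domain: 1, 2, 3, 5, 7. The rightmost is syllable 7 (stit).
Primary stress: syllable 7 → to:.klu:.fot.ri.sa:.glo.ˈstit.ke.su.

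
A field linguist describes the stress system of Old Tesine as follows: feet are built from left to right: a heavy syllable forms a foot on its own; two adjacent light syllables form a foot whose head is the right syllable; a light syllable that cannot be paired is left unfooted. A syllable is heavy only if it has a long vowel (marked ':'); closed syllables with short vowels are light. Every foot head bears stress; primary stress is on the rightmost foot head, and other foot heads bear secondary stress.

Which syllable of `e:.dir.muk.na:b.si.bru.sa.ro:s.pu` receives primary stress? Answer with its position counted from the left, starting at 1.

Weights: 1 e: H, 2 dir L, 3 muk L, 4 na:b H, 5 si L, 6 bru L, 7 sa L, 8 ro:s H, 9 pu L.
Parse left to right (heavy = foot alone; LL = one foot; stranded L unfooted): (ˈe:) (dir.ˈmuk) (ˈna:b) (si.ˈbru) sa (ˈro:s) pu.
Foot heads: 1, 3, 4, 6, 8.
Primary stress on the rightmost head = syllable 8.
Primary stress: syllable 8 → e:.dir.muk.na:b.si.bru.sa.ˈro:s.pu.

8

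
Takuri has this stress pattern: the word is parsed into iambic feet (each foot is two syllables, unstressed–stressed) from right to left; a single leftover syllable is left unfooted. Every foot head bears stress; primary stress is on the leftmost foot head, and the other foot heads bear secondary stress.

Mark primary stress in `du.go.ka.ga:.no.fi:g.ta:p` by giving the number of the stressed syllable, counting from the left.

Parse right to left into iambic (σˈσ) feet: du (go.ˈka) (ga:.ˈno) (fi:g.ˈta:p). Syllable 1 is left unfooted.
Foot heads (stressed positions): 3, 5, 7.
End Rule Leftmost: primary stress on the leftmost head = syllable 3.
Primary stress: syllable 3 → du.go.ˈka.ga:.no.fi:g.ta:p.

3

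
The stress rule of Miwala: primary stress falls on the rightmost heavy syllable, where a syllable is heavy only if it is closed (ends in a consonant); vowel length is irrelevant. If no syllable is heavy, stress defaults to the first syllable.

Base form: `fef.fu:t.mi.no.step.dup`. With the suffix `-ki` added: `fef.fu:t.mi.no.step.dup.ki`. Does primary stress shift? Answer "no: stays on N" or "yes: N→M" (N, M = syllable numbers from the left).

Base `fef.fu:t.mi.no.step.dup` (6 syllables):
  Weights: 1 fef H, 2 fu:t H, 3 mi L, 4 no L, 5 step H, 6 dup H.
  Heavy syllables in the domain: 1, 2, 5, 6. The rightmost is syllable 6 (dup).
  → primary stress on syllable 6.
Suffixed `fef.fu:t.mi.no.step.dup.ki` (7 syllables):
  Weights: 1 fef H, 2 fu:t H, 3 mi L, 4 no L, 5 step H, 6 dup H, 7 ki L.
  Heavy syllables in the domain: 1, 2, 5, 6. The rightmost is syllable 6 (dup).
  → primary stress on syllable 6.

no: stays on 6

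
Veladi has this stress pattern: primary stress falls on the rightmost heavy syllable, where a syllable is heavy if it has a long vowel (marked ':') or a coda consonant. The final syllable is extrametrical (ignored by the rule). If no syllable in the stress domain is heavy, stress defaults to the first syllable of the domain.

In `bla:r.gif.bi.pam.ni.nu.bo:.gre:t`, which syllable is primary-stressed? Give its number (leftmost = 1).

7

The final syllable (8, gre:t) is extrametrical; the stress domain is syllables 1–7.
Weights: 1 bla:r H, 2 gif H, 3 bi L, 4 pam H, 5 ni L, 6 nu L, 7 bo: H.
Heavy syllables in the domain: 1, 2, 4, 7. The rightmost is syllable 7 (bo:).
Primary stress: syllable 7 → bla:r.gif.bi.pam.ni.nu.ˈbo:.gre:t.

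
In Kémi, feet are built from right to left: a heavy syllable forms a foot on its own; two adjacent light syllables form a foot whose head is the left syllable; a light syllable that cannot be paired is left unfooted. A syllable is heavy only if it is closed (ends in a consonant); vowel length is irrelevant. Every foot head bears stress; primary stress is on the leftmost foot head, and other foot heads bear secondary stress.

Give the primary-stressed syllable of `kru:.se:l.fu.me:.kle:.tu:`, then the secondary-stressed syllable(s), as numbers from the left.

primary 2, secondary 3, 5

Weights: 1 kru: L, 2 se:l H, 3 fu L, 4 me: L, 5 kle: L, 6 tu: L.
Parse right to left (heavy = foot alone; LL = one foot; stranded L unfooted): kru: (ˈse:l) (ˈfu.me:) (ˈkle:.tu:).
Foot heads: 2, 3, 5.
Primary stress on the leftmost head = syllable 2.
Secondary stress on 3, 5: kru:.ˈse:l.ˌfu.me:.ˌkle:.tu:.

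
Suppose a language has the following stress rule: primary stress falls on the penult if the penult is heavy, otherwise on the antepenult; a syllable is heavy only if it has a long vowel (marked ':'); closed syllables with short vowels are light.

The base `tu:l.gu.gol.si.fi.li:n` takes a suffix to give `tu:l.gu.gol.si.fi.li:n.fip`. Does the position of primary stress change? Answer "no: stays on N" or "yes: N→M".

Base `tu:l.gu.gol.si.fi.li:n` (6 syllables):
  Weights: 4 si L, 5 fi L, 6 li:n H.
  The penult (syllable 5, fi) is light, so stress falls on the antepenult (syllable 4, si).
  → primary stress on syllable 4.
Suffixed `tu:l.gu.gol.si.fi.li:n.fip` (7 syllables):
  Weights: 5 fi L, 6 li:n H, 7 fip L.
  The penult (syllable 6, li:n) is heavy, so it takes stress.
  → primary stress on syllable 6.

yes: 4→6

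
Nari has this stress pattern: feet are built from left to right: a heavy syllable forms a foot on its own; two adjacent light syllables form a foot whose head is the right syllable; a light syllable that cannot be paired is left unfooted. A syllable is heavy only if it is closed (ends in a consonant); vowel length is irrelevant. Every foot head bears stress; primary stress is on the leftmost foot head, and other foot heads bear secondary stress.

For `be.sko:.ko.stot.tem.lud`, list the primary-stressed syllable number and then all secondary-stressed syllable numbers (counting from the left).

primary 2, secondary 4, 5, 6

Weights: 1 be L, 2 sko: L, 3 ko L, 4 stot H, 5 tem H, 6 lud H.
Parse left to right (heavy = foot alone; LL = one foot; stranded L unfooted): (be.ˈsko:) ko (ˈstot) (ˈtem) (ˈlud).
Foot heads: 2, 4, 5, 6.
Primary stress on the leftmost head = syllable 2.
Secondary stress on 4, 5, 6: be.ˈsko:.ko.ˌstot.ˌtem.ˌlud.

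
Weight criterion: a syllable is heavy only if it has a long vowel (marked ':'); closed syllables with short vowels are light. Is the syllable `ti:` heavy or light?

`ti:`: long vowel, open (no coda). Long vowel → heavy.

heavy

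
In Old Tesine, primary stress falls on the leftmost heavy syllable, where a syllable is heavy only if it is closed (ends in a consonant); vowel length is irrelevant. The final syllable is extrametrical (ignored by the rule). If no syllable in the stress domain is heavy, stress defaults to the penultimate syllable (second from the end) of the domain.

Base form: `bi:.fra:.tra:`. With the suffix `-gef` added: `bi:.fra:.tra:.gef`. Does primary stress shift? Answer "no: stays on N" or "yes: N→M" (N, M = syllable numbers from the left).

Base `bi:.fra:.tra:` (3 syllables):
  The final syllable (3, tra:) is extrametrical; the stress domain is syllables 1–2.
  Weights: 1 bi: L, 2 fra: L.
  No heavy syllable in the domain; default to the penultimate syllable (second from the end) of the domain = syllable 1.
  → primary stress on syllable 1.
Suffixed `bi:.fra:.tra:.gef` (4 syllables):
  The final syllable (4, gef) is extrametrical; the stress domain is syllables 1–3.
  Weights: 1 bi: L, 2 fra: L, 3 tra: L.
  No heavy syllable in the domain; default to the penultimate syllable (second from the end) of the domain = syllable 2.
  → primary stress on syllable 2.

yes: 1→2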